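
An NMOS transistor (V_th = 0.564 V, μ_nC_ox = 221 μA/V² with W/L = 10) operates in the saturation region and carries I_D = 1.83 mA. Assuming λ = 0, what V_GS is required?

k_n = μ_nC_ox · (W/L) = 2.21 mA/V².
In saturation I_D = ½ k_n (V_GS − V_th)², so V_GS − V_th = √(2 I_D / k_n) = √(2 × 1.83 / 2.21) = 1.29 V.
V_GS = 0.564 + 1.29 = 1.85 V.

V_GS = 1.85 V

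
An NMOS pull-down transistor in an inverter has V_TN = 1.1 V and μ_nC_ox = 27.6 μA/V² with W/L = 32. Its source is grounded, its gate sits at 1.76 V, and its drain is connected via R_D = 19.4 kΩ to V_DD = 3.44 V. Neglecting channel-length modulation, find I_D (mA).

I_D = 0.158 mA

V_GS = V_G = 1.76 V, so V_ov = 1.76 − 1.1 = 0.66 V.
k_n = μ_nC_ox · (W/L) = 0.8832 mA/V².
Assume saturation: I_D = ½ k_n V_ov² = 0.5 × 0.8832 × 0.66² = 0.192 mA, giving V_DS = V_DD − I_D R_D = 3.44 − 0.192 × 19.4 = -0.292 V.
But -0.292 V < V_ov = 0.66 V, so the device is actually in triode.
In triode I_D = k_n[V_ov V_DS − ½ V_DS²] and I_D = (V_DD − V_DS)/R_D. Equating: 8.57 V_DS² − 12.31 V_DS + 3.44 = 0, giving V_DS = 0.38 V (the root below V_ov).
I_D = (3.44 − 0.38) / 19.4 = 0.158 mA.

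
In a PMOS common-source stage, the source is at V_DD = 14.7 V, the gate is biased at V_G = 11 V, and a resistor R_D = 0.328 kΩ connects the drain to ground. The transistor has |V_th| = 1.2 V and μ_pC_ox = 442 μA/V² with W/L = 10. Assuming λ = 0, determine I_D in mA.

V_SG = V_DD − V_G = 14.7 − 11 = 3.7 V, so V_ov = 3.7 − 1.2 = 2.5 V.
k_p = μ_pC_ox · (W/L) = 4.42 mA/V².
Assume saturation: I_D = ½ k_p V_ov² = 0.5 × 4.42 × 2.5² = 13.8 mA, giving V_SD = V_DD − I_D R_D = 14.7 − 13.8 × 0.328 = 10.2 V.
V_SD = 10.2 V ≥ V_ov = 2.5 V, confirming saturation.

I_D = 13.8 mA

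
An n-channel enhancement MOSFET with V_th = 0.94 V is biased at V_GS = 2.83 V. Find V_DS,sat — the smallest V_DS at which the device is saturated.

V_DS,sat = 1.89 V

The boundary between triode and saturation is V_DS = V_GS − V_th = V_ov.
V_ov = 2.83 − 0.94 = 1.89 V.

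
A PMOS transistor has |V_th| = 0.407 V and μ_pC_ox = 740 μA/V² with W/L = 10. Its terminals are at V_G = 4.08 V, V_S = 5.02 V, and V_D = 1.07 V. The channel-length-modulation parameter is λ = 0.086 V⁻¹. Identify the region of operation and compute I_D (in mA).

V_SG = V_S − V_G = 5.02 − 4.08 = 0.94 V; V_SD = V_S − V_D = 5.02 − 1.07 = 3.95 V.
k_p = μ_pC_ox · (W/L) = 7.4 mA/V².
V_ov = V_SG − |V_th| = 0.94 − 0.407 = 0.533 V.
Since V_SD = 3.95 V ≥ V_ov = 0.533 V, the device is in saturation.
I_D = ½ k_p V_ov² (1 + λ V_SD) = 0.5 × 7.4 × 0.533² × (1 + 0.086 × 3.95) = 1.41 mA.

Saturation; I_D = 1.41 mA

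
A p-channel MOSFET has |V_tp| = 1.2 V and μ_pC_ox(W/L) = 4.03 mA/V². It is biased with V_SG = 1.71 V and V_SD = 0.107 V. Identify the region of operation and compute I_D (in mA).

Triode; I_D = 0.197 mA

V_ov = V_SG − |V_tp| = 1.71 − 1.2 = 0.51 V.
Since V_SD = 0.107 V < V_ov = 0.51 V, the device is in the triode region.
I_D = k_p [V_ov · V_SD − ½ V_SD²] = 4.03 × [0.51 × 0.107 − 0.5 × 0.107²] = 0.197 mA.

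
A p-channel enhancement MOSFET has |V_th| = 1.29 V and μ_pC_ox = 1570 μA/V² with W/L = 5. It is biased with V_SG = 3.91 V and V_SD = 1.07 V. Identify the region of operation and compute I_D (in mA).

k_p = μ_pC_ox · (W/L) = 7.85 mA/V².
V_ov = V_SG − |V_th| = 3.91 − 1.29 = 2.62 V.
Since V_SD = 1.07 V < V_ov = 2.62 V, the device is in the triode region.
I_D = k_p [V_ov · V_SD − ½ V_SD²] = 7.85 × [2.62 × 1.07 − 0.5 × 1.07²] = 17.5 mA.

Triode; I_D = 17.5 mA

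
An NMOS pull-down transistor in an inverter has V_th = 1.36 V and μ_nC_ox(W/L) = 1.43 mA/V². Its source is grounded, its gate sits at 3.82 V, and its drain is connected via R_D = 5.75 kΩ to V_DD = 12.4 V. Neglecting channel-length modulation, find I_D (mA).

I_D = 2.04 mA

V_GS = V_G = 3.82 V, so V_ov = 3.82 − 1.36 = 2.46 V.
Assume saturation: I_D = ½ k_n V_ov² = 0.5 × 1.43 × 2.46² = 4.33 mA, giving V_DS = V_DD − I_D R_D = 12.4 − 4.33 × 5.75 = -12.5 V.
But -12.5 V < V_ov = 2.46 V, so the device is actually in triode.
In triode I_D = k_n[V_ov V_DS − ½ V_DS²] and I_D = (V_DD − V_DS)/R_D. Equating: 4.11 V_DS² − 21.23 V_DS + 12.4 = 0, giving V_DS = 0.671 V (the root below V_ov).
I_D = (12.4 − 0.671) / 5.75 = 2.04 mA.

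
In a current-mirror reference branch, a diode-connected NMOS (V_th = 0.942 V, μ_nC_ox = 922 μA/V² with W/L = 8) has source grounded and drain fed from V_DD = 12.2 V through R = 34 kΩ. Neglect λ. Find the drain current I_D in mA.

I_D = 0.322 mA

With gate tied to drain, V_GS = V_DS ≥ V_GS − V_th, so the device is in saturation.
k_n = μ_nC_ox · (W/L) = 7.376 mA/V².
KCL at the drain: ½ k_n (V_GS − V_th)² = (V_DD − V_GS)/R.
Let x = V_GS − 0.942. Then 125 x² + x − 11.26 = 0, giving x = 0.296 V (positive root), so V_GS = 1.24 V.
I_D = (V_DD − V_GS)/R = (12.2 − 1.24) / 34 = 0.322 mA.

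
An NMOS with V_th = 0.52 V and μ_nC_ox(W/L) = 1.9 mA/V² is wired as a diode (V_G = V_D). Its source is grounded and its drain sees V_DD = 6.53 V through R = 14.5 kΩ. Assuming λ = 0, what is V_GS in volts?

V_GS = 1.15 V

With gate tied to drain, V_GS = V_DS ≥ V_GS − V_th, so the device is in saturation.
KCL at the drain: ½ k_n (V_GS − V_th)² = (V_DD − V_GS)/R.
Let x = V_GS − 0.52. Then 13.8 x² + x − 6.01 = 0, giving x = 0.625 V (positive root), so V_GS = 1.15 V.
I_D = (V_DD − V_GS)/R = (6.53 − 1.15) / 14.5 = 0.371 mA.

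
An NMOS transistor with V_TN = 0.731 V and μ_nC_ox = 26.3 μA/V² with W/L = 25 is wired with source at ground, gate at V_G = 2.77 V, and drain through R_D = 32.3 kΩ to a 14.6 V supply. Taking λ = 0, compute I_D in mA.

V_GS = V_G = 2.77 V, so V_ov = 2.77 − 0.731 = 2.04 V.
k_n = μ_nC_ox · (W/L) = 0.6575 mA/V².
Assume saturation: I_D = ½ k_n V_ov² = 0.5 × 0.6575 × 2.04² = 1.37 mA, giving V_DS = V_DD − I_D R_D = 14.6 − 1.37 × 32.3 = -29.5 V.
But -29.5 V < V_ov = 2.04 V, so the device is actually in triode.
In triode I_D = k_n[V_ov V_DS − ½ V_DS²] and I_D = (V_DD − V_DS)/R_D. Equating: 10.6 V_DS² − 44.3 V_DS + 14.6 = 0, giving V_DS = 0.361 V (the root below V_ov).
I_D = (14.6 − 0.361) / 32.3 = 0.441 mA.

I_D = 0.441 mA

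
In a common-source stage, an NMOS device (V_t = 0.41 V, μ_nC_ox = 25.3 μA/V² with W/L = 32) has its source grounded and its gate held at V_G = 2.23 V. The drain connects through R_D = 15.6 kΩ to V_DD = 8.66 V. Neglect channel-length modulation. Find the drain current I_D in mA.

I_D = 0.529 mA

V_GS = V_G = 2.23 V, so V_ov = 2.23 − 0.41 = 1.82 V.
k_n = μ_nC_ox · (W/L) = 0.8096 mA/V².
Assume saturation: I_D = ½ k_n V_ov² = 0.5 × 0.8096 × 1.82² = 1.34 mA, giving V_DS = V_DD − I_D R_D = 8.66 − 1.34 × 15.6 = -12.3 V.
But -12.3 V < V_ov = 1.82 V, so the device is actually in triode.
In triode I_D = k_n[V_ov V_DS − ½ V_DS²] and I_D = (V_DD − V_DS)/R_D. Equating: 6.31 V_DS² − 23.99 V_DS + 8.66 = 0, giving V_DS = 0.404 V (the root below V_ov).
I_D = (8.66 − 0.404) / 15.6 = 0.529 mA.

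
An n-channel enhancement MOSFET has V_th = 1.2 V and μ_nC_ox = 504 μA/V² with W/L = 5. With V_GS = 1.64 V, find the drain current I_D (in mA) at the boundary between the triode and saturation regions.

I_D = 0.244 mA

At the boundary V_DS = V_ov = V_GS − V_th = 1.64 − 1.2 = 0.44 V.
k_n = μ_nC_ox · (W/L) = 2.52 mA/V².
I_D = ½ k_n V_ov² = 0.5 × 2.52 × 0.44² = 0.244 mA.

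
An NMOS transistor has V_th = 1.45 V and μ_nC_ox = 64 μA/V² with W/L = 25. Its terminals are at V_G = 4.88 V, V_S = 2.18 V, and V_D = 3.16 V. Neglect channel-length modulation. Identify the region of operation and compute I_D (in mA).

Triode; I_D = 1.19 mA

V_GS = V_G − V_S = 4.88 − 2.18 = 2.7 V; V_DS = V_D − V_S = 3.16 − 2.18 = 0.98 V.
k_n = μ_nC_ox · (W/L) = 1.6 mA/V².
V_ov = V_GS − V_th = 2.7 − 1.45 = 1.25 V.
Since V_DS = 0.98 V < V_ov = 1.25 V, the device is in the triode region.
I_D = k_n [V_ov · V_DS − ½ V_DS²] = 1.6 × [1.25 × 0.98 − 0.5 × 0.98²] = 1.19 mA.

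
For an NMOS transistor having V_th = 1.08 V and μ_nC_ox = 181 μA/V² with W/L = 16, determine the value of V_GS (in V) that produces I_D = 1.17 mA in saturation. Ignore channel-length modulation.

k_n = μ_nC_ox · (W/L) = 2.896 mA/V².
In saturation I_D = ½ k_n (V_GS − V_th)², so V_GS − V_th = √(2 I_D / k_n) = √(2 × 1.17 / 2.896) = 0.899 V.
V_GS = 1.08 + 0.899 = 1.98 V.

V_GS = 1.98 V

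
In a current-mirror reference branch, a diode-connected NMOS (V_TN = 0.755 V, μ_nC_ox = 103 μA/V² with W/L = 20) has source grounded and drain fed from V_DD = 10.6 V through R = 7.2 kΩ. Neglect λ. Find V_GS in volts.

V_GS = 1.84 V

With gate tied to drain, V_GS = V_DS ≥ V_GS − V_TN, so the device is in saturation.
k_n = μ_nC_ox · (W/L) = 2.06 mA/V².
KCL at the drain: ½ k_n (V_GS − V_TN)² = (V_DD − V_GS)/R.
Let x = V_GS − 0.755. Then 7.42 x² + x − 9.845 = 0, giving x = 1.09 V (positive root), so V_GS = 1.84 V.
I_D = (V_DD − V_GS)/R = (10.6 − 1.84) / 7.2 = 1.22 mA.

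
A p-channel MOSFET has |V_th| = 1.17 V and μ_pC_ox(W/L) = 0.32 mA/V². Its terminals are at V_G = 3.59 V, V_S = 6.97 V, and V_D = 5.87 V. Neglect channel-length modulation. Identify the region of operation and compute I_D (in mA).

V_SG = V_S − V_G = 6.97 − 3.59 = 3.38 V; V_SD = V_S − V_D = 6.97 − 5.87 = 1.1 V.
V_ov = V_SG − |V_th| = 3.38 − 1.17 = 2.21 V.
Since V_SD = 1.1 V < V_ov = 2.21 V, the device is in the triode region.
I_D = k_p [V_ov · V_SD − ½ V_SD²] = 0.32 × [2.21 × 1.1 − 0.5 × 1.1²] = 0.584 mA.

Triode; I_D = 0.584 mA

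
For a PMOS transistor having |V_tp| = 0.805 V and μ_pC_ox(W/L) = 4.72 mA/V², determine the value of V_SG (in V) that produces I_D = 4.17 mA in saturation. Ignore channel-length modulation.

In saturation I_D = ½ k_p (V_SG − |V_tp|)², so V_SG − |V_tp| = √(2 I_D / k_p) = √(2 × 4.17 / 4.72) = 1.33 V.
V_SG = 0.805 + 1.33 = 2.13 V.

V_SG = 2.13 V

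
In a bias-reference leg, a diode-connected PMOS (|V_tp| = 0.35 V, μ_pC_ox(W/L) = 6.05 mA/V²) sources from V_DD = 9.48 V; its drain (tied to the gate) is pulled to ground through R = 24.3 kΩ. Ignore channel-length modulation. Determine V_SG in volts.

With gate tied to drain, V_SG = V_SD ≥ V_SG − |V_tp|, so the device is in saturation.
KCL at the drain: ½ k_p (V_SG − |V_tp|)² = (V_DD − V_SG)/R.
Let x = V_SG − 0.35. Then 73.5 x² + x − 9.13 = 0, giving x = 0.346 V (positive root), so V_SG = 0.696 V.
I_D = (V_DD − V_SG)/R = (9.48 − 0.696) / 24.3 = 0.361 mA.

V_SG = 0.696 V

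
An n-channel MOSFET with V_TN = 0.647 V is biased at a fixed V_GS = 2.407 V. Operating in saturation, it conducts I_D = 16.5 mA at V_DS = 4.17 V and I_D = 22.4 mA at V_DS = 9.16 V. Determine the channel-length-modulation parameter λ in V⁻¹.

λ = 0.102 V⁻¹

With V_GS fixed, I_D ∝ (1 + λ V_DS) in saturation, so I_D2/I_D1 = (1 + λ V_DS2)/(1 + λ V_DS1).
22.4/16.5 = 1.358 = (1 + 9.16 λ)/(1 + 4.17 λ).
Solving: λ (I_D1 V_DS2 − I_D2 V_DS1) = I_D2 − I_D1, so λ = (22.4 − 16.5) / (16.5 × 9.16 − 22.4 × 4.17) = 5.9 / 57.7 = 0.102 V⁻¹.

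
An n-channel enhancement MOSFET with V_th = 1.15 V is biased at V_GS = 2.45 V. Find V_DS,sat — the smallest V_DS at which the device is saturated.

V_DS,sat = 1.30 V

The boundary between triode and saturation is V_DS = V_GS − V_th = V_ov.
V_ov = 2.45 − 1.15 = 1.3 V.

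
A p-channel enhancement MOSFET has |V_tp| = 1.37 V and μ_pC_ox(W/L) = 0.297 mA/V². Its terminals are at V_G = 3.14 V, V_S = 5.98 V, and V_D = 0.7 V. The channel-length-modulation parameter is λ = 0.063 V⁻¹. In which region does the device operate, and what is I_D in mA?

V_SG = V_S − V_G = 5.98 − 3.14 = 2.84 V; V_SD = V_S − V_D = 5.98 − 0.7 = 5.28 V.
V_ov = V_SG − |V_tp| = 2.84 − 1.37 = 1.47 V.
Since V_SD = 5.28 V ≥ V_ov = 1.47 V, the device is in saturation.
I_D = ½ k_p V_ov² (1 + λ V_SD) = 0.5 × 0.297 × 1.47² × (1 + 0.063 × 5.28) = 0.428 mA.

Saturation; I_D = 0.428 mA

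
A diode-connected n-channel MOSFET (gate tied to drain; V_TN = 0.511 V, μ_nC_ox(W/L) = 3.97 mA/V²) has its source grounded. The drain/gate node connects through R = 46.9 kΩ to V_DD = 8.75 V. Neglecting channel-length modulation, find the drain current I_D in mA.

I_D = 0.169 mA

With gate tied to drain, V_GS = V_DS ≥ V_GS − V_TN, so the device is in saturation.
KCL at the drain: ½ k_n (V_GS − V_TN)² = (V_DD − V_GS)/R.
Let x = V_GS − 0.511. Then 93.1 x² + x − 8.239 = 0, giving x = 0.292 V (positive root), so V_GS = 0.803 V.
I_D = (V_DD − V_GS)/R = (8.75 − 0.803) / 46.9 = 0.169 mA.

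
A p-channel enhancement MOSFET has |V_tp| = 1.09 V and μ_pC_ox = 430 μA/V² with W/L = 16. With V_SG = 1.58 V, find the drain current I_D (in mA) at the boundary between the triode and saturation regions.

At the boundary V_SD = V_ov = V_SG − |V_tp| = 1.58 − 1.09 = 0.49 V.
k_p = μ_pC_ox · (W/L) = 6.88 mA/V².
I_D = ½ k_p V_ov² = 0.5 × 6.88 × 0.49² = 0.826 mA.

I_D = 0.826 mA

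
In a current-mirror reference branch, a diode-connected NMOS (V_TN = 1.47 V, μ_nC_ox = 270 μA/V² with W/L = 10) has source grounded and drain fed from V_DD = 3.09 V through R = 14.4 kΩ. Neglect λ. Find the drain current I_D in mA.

I_D = 0.0942 mA

With gate tied to drain, V_GS = V_DS ≥ V_GS − V_TN, so the device is in saturation.
k_n = μ_nC_ox · (W/L) = 2.7 mA/V².
KCL at the drain: ½ k_n (V_GS − V_TN)² = (V_DD − V_GS)/R.
Let x = V_GS − 1.47. Then 19.4 x² + x − 1.62 = 0, giving x = 0.264 V (positive root), so V_GS = 1.73 V.
I_D = (V_DD − V_GS)/R = (3.09 − 1.73) / 14.4 = 0.0942 mA.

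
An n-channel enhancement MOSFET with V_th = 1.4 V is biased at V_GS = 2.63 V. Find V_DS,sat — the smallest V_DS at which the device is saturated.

V_DS,sat = 1.23 V

The boundary between triode and saturation is V_DS = V_GS − V_th = V_ov.
V_ov = 2.63 − 1.4 = 1.23 V.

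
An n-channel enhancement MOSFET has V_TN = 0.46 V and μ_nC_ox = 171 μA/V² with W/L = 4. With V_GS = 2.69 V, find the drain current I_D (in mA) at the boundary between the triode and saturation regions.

I_D = 1.70 mA

At the boundary V_DS = V_ov = V_GS − V_TN = 2.69 − 0.46 = 2.23 V.
k_n = μ_nC_ox · (W/L) = 0.684 mA/V².
I_D = ½ k_n V_ov² = 0.5 × 0.684 × 2.23² = 1.7 mA.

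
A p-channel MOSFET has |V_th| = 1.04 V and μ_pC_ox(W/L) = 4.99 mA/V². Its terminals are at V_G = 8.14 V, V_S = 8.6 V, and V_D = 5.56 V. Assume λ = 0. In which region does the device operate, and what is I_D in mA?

Cutoff; I_D = 0 mA

V_SG = V_S − V_G = 8.6 − 8.14 = 0.46 V; V_SD = V_S − V_D = 8.6 − 5.56 = 3.04 V.
V_SG = 0.46 V < |V_th| = 1.04 V, so the transistor is in cutoff.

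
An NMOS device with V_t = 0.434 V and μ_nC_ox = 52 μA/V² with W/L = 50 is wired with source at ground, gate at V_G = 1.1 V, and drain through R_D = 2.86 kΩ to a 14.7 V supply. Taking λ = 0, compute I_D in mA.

V_GS = V_G = 1.1 V, so V_ov = 1.1 − 0.434 = 0.666 V.
k_n = μ_nC_ox · (W/L) = 2.6 mA/V².
Assume saturation: I_D = ½ k_n V_ov² = 0.5 × 2.6 × 0.666² = 0.577 mA, giving V_DS = V_DD − I_D R_D = 14.7 − 0.577 × 2.86 = 13.1 V.
V_DS = 13.1 V ≥ V_ov = 0.666 V, confirming saturation.

I_D = 0.577 mA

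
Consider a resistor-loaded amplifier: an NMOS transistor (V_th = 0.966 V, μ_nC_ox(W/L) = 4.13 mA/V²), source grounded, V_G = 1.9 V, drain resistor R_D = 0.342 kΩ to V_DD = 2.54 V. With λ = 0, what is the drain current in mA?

V_GS = V_G = 1.9 V, so V_ov = 1.9 − 0.966 = 0.934 V.
Assume saturation: I_D = ½ k_n V_ov² = 0.5 × 4.13 × 0.934² = 1.8 mA, giving V_DS = V_DD − I_D R_D = 2.54 − 1.8 × 0.342 = 1.92 V.
V_DS = 1.92 V ≥ V_ov = 0.934 V, confirming saturation.

I_D = 1.80 mA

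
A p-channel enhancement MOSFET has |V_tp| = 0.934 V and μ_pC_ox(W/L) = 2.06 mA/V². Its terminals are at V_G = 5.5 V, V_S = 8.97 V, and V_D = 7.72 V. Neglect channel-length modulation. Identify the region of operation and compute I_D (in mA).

V_SG = V_S − V_G = 8.97 − 5.5 = 3.47 V; V_SD = V_S − V_D = 8.97 − 7.72 = 1.25 V.
V_ov = V_SG − |V_tp| = 3.47 − 0.934 = 2.54 V.
Since V_SD = 1.25 V < V_ov = 2.54 V, the device is in the triode region.
I_D = k_p [V_ov · V_SD − ½ V_SD²] = 2.06 × [2.54 × 1.25 − 0.5 × 1.25²] = 4.92 mA.

Triode; I_D = 4.92 mA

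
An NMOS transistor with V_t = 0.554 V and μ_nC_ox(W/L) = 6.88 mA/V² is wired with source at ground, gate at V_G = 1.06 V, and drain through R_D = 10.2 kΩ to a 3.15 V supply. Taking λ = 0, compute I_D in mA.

V_GS = V_G = 1.06 V, so V_ov = 1.06 − 0.554 = 0.506 V.
Assume saturation: I_D = ½ k_n V_ov² = 0.5 × 6.88 × 0.506² = 0.881 mA, giving V_DS = V_DD − I_D R_D = 3.15 − 0.881 × 10.2 = -5.83 V.
But -5.83 V < V_ov = 0.506 V, so the device is actually in triode.
In triode I_D = k_n[V_ov V_DS − ½ V_DS²] and I_D = (V_DD − V_DS)/R_D. Equating: 35.1 V_DS² − 36.51 V_DS + 3.15 = 0, giving V_DS = 0.0949 V (the root below V_ov).
I_D = (3.15 − 0.0949) / 10.2 = 0.3 mA.

I_D = 0.300 mA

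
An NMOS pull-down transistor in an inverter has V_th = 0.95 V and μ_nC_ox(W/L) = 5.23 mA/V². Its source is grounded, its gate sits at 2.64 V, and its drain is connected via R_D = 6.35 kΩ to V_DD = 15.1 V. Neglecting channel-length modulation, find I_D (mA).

I_D = 2.33 mA

V_GS = V_G = 2.64 V, so V_ov = 2.64 − 0.95 = 1.69 V.
Assume saturation: I_D = ½ k_n V_ov² = 0.5 × 5.23 × 1.69² = 7.47 mA, giving V_DS = V_DD − I_D R_D = 15.1 − 7.47 × 6.35 = -32.3 V.
But -32.3 V < V_ov = 1.69 V, so the device is actually in triode.
In triode I_D = k_n[V_ov V_DS − ½ V_DS²] and I_D = (V_DD − V_DS)/R_D. Equating: 16.6 V_DS² − 57.13 V_DS + 15.1 = 0, giving V_DS = 0.289 V (the root below V_ov).
I_D = (15.1 − 0.289) / 6.35 = 2.33 mA.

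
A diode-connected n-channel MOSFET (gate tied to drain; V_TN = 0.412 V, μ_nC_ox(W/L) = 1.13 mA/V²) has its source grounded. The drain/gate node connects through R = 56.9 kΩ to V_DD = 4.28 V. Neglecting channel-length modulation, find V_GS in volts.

With gate tied to drain, V_GS = V_DS ≥ V_GS − V_TN, so the device is in saturation.
KCL at the drain: ½ k_n (V_GS − V_TN)² = (V_DD − V_GS)/R.
Let x = V_GS − 0.412. Then 32.1 x² + x − 3.868 = 0, giving x = 0.332 V (positive root), so V_GS = 0.744 V.
I_D = (V_DD − V_GS)/R = (4.28 − 0.744) / 56.9 = 0.0622 mA.

V_GS = 0.744 V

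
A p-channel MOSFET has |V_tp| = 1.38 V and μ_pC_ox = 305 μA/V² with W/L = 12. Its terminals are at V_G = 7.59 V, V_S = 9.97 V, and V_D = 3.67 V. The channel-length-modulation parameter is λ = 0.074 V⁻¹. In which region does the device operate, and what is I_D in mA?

Saturation; I_D = 2.68 mA

V_SG = V_S − V_G = 9.97 − 7.59 = 2.38 V; V_SD = V_S − V_D = 9.97 − 3.67 = 6.3 V.
k_p = μ_pC_ox · (W/L) = 3.66 mA/V².
V_ov = V_SG − |V_tp| = 2.38 − 1.38 = 1 V.
Since V_SD = 6.3 V ≥ V_ov = 1 V, the device is in saturation.
I_D = ½ k_p V_ov² (1 + λ V_SD) = 0.5 × 3.66 × 1² × (1 + 0.074 × 6.3) = 2.68 mA.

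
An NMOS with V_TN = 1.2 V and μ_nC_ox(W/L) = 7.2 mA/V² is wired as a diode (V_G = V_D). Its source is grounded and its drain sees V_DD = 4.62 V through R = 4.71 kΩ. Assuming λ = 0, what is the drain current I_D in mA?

I_D = 0.637 mA

With gate tied to drain, V_GS = V_DS ≥ V_GS − V_TN, so the device is in saturation.
KCL at the drain: ½ k_n (V_GS − V_TN)² = (V_DD − V_GS)/R.
Let x = V_GS − 1.2. Then 17 x² + x − 3.42 = 0, giving x = 0.421 V (positive root), so V_GS = 1.62 V.
I_D = (V_DD − V_GS)/R = (4.62 − 1.62) / 4.71 = 0.637 mA.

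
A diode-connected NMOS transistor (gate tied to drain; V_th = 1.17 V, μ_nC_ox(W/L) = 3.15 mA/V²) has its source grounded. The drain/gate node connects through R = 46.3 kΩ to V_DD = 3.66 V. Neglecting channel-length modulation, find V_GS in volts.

V_GS = 1.35 V

With gate tied to drain, V_GS = V_DS ≥ V_GS − V_th, so the device is in saturation.
KCL at the drain: ½ k_n (V_GS − V_th)² = (V_DD − V_GS)/R.
Let x = V_GS − 1.17. Then 72.9 x² + x − 2.49 = 0, giving x = 0.178 V (positive root), so V_GS = 1.35 V.
I_D = (V_DD − V_GS)/R = (3.66 − 1.35) / 46.3 = 0.0499 mA.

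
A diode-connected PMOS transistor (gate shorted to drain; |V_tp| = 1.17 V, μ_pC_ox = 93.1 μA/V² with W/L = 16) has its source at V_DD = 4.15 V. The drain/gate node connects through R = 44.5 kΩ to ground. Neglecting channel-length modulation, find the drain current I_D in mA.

I_D = 0.0606 mA

With gate tied to drain, V_SG = V_SD ≥ V_SG − |V_tp|, so the device is in saturation.
k_p = μ_pC_ox · (W/L) = 1.49 mA/V².
KCL at the drain: ½ k_p (V_SG − |V_tp|)² = (V_DD − V_SG)/R.
Let x = V_SG − 1.17. Then 33.1 x² + x − 2.98 = 0, giving x = 0.285 V (positive root), so V_SG = 1.46 V.
I_D = (V_DD − V_SG)/R = (4.15 − 1.46) / 44.5 = 0.0606 mA.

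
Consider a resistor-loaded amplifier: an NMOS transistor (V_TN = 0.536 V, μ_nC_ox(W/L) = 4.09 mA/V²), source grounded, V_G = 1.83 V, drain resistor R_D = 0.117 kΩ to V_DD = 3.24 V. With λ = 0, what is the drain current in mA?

I_D = 3.42 mA

V_GS = V_G = 1.83 V, so V_ov = 1.83 − 0.536 = 1.29 V.
Assume saturation: I_D = ½ k_n V_ov² = 0.5 × 4.09 × 1.29² = 3.42 mA, giving V_DS = V_DD − I_D R_D = 3.24 − 3.42 × 0.117 = 2.84 V.
V_DS = 2.84 V ≥ V_ov = 1.29 V, confirming saturation.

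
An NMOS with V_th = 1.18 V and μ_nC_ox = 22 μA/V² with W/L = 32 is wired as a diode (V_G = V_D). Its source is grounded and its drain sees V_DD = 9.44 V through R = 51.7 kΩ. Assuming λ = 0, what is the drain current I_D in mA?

With gate tied to drain, V_GS = V_DS ≥ V_GS − V_th, so the device is in saturation.
k_n = μ_nC_ox · (W/L) = 0.704 mA/V².
KCL at the drain: ½ k_n (V_GS − V_th)² = (V_DD − V_GS)/R.
Let x = V_GS − 1.18. Then 18.2 x² + x − 8.26 = 0, giving x = 0.647 V (positive root), so V_GS = 1.83 V.
I_D = (V_DD − V_GS)/R = (9.44 − 1.83) / 51.7 = 0.147 mA.

I_D = 0.147 mA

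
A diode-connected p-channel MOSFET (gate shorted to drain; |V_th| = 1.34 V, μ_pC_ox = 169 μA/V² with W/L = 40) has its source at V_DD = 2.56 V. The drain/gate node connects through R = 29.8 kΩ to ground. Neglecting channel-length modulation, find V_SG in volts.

V_SG = 1.45 V

With gate tied to drain, V_SG = V_SD ≥ V_SG − |V_th|, so the device is in saturation.
k_p = μ_pC_ox · (W/L) = 6.76 mA/V².
KCL at the drain: ½ k_p (V_SG − |V_th|)² = (V_DD − V_SG)/R.
Let x = V_SG − 1.34. Then 101 x² + x − 1.22 = 0, giving x = 0.105 V (positive root), so V_SG = 1.45 V.
I_D = (V_DD − V_SG)/R = (2.56 − 1.45) / 29.8 = 0.0374 mA.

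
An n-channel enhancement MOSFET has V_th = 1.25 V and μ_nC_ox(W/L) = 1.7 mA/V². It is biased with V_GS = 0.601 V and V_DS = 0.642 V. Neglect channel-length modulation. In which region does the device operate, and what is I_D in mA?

Cutoff; I_D = 0 mA

V_GS = 0.601 V < V_th = 1.25 V, so the transistor is in cutoff.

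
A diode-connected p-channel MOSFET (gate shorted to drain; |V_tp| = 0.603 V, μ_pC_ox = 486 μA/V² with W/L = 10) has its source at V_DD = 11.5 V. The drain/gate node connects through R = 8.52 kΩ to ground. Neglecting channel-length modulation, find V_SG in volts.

With gate tied to drain, V_SG = V_SD ≥ V_SG − |V_tp|, so the device is in saturation.
k_p = μ_pC_ox · (W/L) = 4.86 mA/V².
KCL at the drain: ½ k_p (V_SG − |V_tp|)² = (V_DD − V_SG)/R.
Let x = V_SG − 0.603. Then 20.7 x² + x − 10.9 = 0, giving x = 0.702 V (positive root), so V_SG = 1.3 V.
I_D = (V_DD − V_SG)/R = (11.5 − 1.3) / 8.52 = 1.2 mA.

V_SG = 1.30 V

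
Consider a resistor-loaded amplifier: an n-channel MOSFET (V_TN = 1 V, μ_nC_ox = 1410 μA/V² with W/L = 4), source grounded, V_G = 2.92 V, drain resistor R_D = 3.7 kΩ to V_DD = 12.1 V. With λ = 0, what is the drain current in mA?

V_GS = V_G = 2.92 V, so V_ov = 2.92 − 1 = 1.92 V.
k_n = μ_nC_ox · (W/L) = 5.64 mA/V².
Assume saturation: I_D = ½ k_n V_ov² = 0.5 × 5.64 × 1.92² = 10.4 mA, giving V_DS = V_DD − I_D R_D = 12.1 − 10.4 × 3.7 = -26.4 V.
But -26.4 V < V_ov = 1.92 V, so the device is actually in triode.
In triode I_D = k_n[V_ov V_DS − ½ V_DS²] and I_D = (V_DD − V_DS)/R_D. Equating: 10.4 V_DS² − 41.07 V_DS + 12.1 = 0, giving V_DS = 0.321 V (the root below V_ov).
I_D = (12.1 − 0.321) / 3.7 = 3.18 mA.

I_D = 3.18 mA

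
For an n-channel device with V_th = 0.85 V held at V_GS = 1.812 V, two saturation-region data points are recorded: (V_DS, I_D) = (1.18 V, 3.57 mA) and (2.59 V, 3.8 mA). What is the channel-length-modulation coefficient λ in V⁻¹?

With V_GS fixed, I_D ∝ (1 + λ V_DS) in saturation, so I_D2/I_D1 = (1 + λ V_DS2)/(1 + λ V_DS1).
3.8/3.57 = 1.064 = (1 + 2.59 λ)/(1 + 1.18 λ).
Solving: λ (I_D1 V_DS2 − I_D2 V_DS1) = I_D2 − I_D1, so λ = (3.8 − 3.57) / (3.57 × 2.59 − 3.8 × 1.18) = 0.23 / 4.76 = 0.0483 V⁻¹.

λ = 0.0483 V⁻¹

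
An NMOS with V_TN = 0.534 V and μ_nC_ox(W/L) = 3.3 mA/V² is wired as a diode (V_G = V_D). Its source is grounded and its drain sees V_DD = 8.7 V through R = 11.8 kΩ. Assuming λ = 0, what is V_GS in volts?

With gate tied to drain, V_GS = V_DS ≥ V_GS − V_TN, so the device is in saturation.
KCL at the drain: ½ k_n (V_GS − V_TN)² = (V_DD − V_GS)/R.
Let x = V_GS − 0.534. Then 19.5 x² + x − 8.166 = 0, giving x = 0.622 V (positive root), so V_GS = 1.16 V.
I_D = (V_DD − V_GS)/R = (8.7 − 1.16) / 11.8 = 0.639 mA.

V_GS = 1.16 V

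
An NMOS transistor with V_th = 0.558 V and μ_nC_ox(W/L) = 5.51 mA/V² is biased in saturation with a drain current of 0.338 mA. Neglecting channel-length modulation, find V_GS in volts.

V_GS = 0.908 V

In saturation I_D = ½ k_n (V_GS − V_th)², so V_GS − V_th = √(2 I_D / k_n) = √(2 × 0.338 / 5.51) = 0.35 V.
V_GS = 0.558 + 0.35 = 0.908 V.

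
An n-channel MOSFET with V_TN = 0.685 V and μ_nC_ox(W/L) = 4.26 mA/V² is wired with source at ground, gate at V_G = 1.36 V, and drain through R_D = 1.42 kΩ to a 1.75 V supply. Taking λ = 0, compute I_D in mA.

I_D = 0.892 mA

V_GS = V_G = 1.36 V, so V_ov = 1.36 − 0.685 = 0.675 V.
Assume saturation: I_D = ½ k_n V_ov² = 0.5 × 4.26 × 0.675² = 0.97 mA, giving V_DS = V_DD − I_D R_D = 1.75 − 0.97 × 1.42 = 0.372 V.
But 0.372 V < V_ov = 0.675 V, so the device is actually in triode.
In triode I_D = k_n[V_ov V_DS − ½ V_DS²] and I_D = (V_DD − V_DS)/R_D. Equating: 3.02 V_DS² − 5.083 V_DS + 1.75 = 0, giving V_DS = 0.483 V (the root below V_ov).
I_D = (1.75 − 0.483) / 1.42 = 0.892 mA.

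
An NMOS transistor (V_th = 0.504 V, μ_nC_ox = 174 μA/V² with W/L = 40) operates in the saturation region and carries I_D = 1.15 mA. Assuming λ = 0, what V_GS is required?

k_n = μ_nC_ox · (W/L) = 6.96 mA/V².
In saturation I_D = ½ k_n (V_GS − V_th)², so V_GS − V_th = √(2 I_D / k_n) = √(2 × 1.15 / 6.96) = 0.575 V.
V_GS = 0.504 + 0.575 = 1.08 V.

V_GS = 1.08 V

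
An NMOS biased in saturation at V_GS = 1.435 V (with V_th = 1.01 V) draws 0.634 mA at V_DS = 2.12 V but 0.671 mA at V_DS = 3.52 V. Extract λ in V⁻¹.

λ = 0.0457 V⁻¹

With V_GS fixed, I_D ∝ (1 + λ V_DS) in saturation, so I_D2/I_D1 = (1 + λ V_DS2)/(1 + λ V_DS1).
0.671/0.634 = 1.058 = (1 + 3.52 λ)/(1 + 2.12 λ).
Solving: λ (I_D1 V_DS2 − I_D2 V_DS1) = I_D2 − I_D1, so λ = (0.671 − 0.634) / (0.634 × 3.52 − 0.671 × 2.12) = 0.037 / 0.809 = 0.0457 V⁻¹.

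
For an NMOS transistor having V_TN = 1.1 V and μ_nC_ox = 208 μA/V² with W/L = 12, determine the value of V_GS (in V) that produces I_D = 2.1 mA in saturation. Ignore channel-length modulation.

V_GS = 2.40 V

k_n = μ_nC_ox · (W/L) = 2.496 mA/V².
In saturation I_D = ½ k_n (V_GS − V_TN)², so V_GS − V_TN = √(2 I_D / k_n) = √(2 × 2.1 / 2.496) = 1.3 V.
V_GS = 1.1 + 1.3 = 2.4 V.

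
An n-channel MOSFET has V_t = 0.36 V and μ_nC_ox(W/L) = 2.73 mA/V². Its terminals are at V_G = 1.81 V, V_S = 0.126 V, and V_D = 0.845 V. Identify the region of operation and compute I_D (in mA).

V_GS = V_G − V_S = 1.81 − 0.126 = 1.68 V; V_DS = V_D − V_S = 0.845 − 0.126 = 0.719 V.
V_ov = V_GS − V_t = 1.68 − 0.36 = 1.32 V.
Since V_DS = 0.719 V < V_ov = 1.32 V, the device is in the triode region.
I_D = k_n [V_ov · V_DS − ½ V_DS²] = 2.73 × [1.32 × 0.719 − 0.5 × 0.719²] = 1.89 mA.

Triode; I_D = 1.89 mA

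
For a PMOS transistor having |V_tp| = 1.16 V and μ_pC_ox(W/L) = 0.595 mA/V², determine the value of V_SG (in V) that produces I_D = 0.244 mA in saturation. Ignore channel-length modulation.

V_SG = 2.07 V

In saturation I_D = ½ k_p (V_SG − |V_tp|)², so V_SG − |V_tp| = √(2 I_D / k_p) = √(2 × 0.244 / 0.595) = 0.906 V.
V_SG = 1.16 + 0.906 = 2.07 V.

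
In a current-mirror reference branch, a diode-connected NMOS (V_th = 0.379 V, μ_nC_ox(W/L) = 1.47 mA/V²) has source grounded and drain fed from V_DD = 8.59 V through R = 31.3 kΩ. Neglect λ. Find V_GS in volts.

With gate tied to drain, V_GS = V_DS ≥ V_GS − V_th, so the device is in saturation.
KCL at the drain: ½ k_n (V_GS − V_th)² = (V_DD − V_GS)/R.
Let x = V_GS − 0.379. Then 23 x² + x − 8.211 = 0, giving x = 0.576 V (positive root), so V_GS = 0.955 V.
I_D = (V_DD − V_GS)/R = (8.59 − 0.955) / 31.3 = 0.244 mA.

V_GS = 0.955 V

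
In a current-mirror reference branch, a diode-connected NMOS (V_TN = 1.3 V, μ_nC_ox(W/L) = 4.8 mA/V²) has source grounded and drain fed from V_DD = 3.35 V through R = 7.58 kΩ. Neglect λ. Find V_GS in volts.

With gate tied to drain, V_GS = V_DS ≥ V_GS − V_TN, so the device is in saturation.
KCL at the drain: ½ k_n (V_GS − V_TN)² = (V_DD − V_GS)/R.
Let x = V_GS − 1.3. Then 18.2 x² + x − 2.05 = 0, giving x = 0.309 V (positive root), so V_GS = 1.61 V.
I_D = (V_DD − V_GS)/R = (3.35 − 1.61) / 7.58 = 0.23 mA.

V_GS = 1.61 V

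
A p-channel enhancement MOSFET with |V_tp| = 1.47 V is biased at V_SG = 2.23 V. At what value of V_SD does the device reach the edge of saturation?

V_SD,sat = 0.760 V

The boundary between triode and saturation is V_SD = V_SG − |V_tp| = V_ov.
V_ov = 2.23 − 1.47 = 0.76 V.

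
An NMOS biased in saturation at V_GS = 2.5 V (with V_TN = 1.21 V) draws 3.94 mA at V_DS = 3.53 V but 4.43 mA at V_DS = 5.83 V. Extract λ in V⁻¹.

With V_GS fixed, I_D ∝ (1 + λ V_DS) in saturation, so I_D2/I_D1 = (1 + λ V_DS2)/(1 + λ V_DS1).
4.43/3.94 = 1.124 = (1 + 5.83 λ)/(1 + 3.53 λ).
Solving: λ (I_D1 V_DS2 − I_D2 V_DS1) = I_D2 − I_D1, so λ = (4.43 − 3.94) / (3.94 × 5.83 − 4.43 × 3.53) = 0.49 / 7.33 = 0.0668 V⁻¹.

λ = 0.0668 V⁻¹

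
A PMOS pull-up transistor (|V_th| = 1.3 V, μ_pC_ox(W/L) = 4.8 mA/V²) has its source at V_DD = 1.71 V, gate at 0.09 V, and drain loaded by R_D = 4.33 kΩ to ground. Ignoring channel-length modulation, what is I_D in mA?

I_D = 0.246 mA

V_SG = V_DD − V_G = 1.71 − 0.09 = 1.62 V, so V_ov = 1.62 − 1.3 = 0.32 V.
Assume saturation: I_D = ½ k_p V_ov² = 0.5 × 4.8 × 0.32² = 0.246 mA, giving V_SD = V_DD − I_D R_D = 1.71 − 0.246 × 4.33 = 0.646 V.
V_SD = 0.646 V ≥ V_ov = 0.32 V, confirming saturation.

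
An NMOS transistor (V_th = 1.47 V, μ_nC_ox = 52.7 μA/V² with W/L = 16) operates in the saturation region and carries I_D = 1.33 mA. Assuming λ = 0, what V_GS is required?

V_GS = 3.25 V

k_n = μ_nC_ox · (W/L) = 0.8432 mA/V².
In saturation I_D = ½ k_n (V_GS − V_th)², so V_GS − V_th = √(2 I_D / k_n) = √(2 × 1.33 / 0.8432) = 1.78 V.
V_GS = 1.47 + 1.78 = 3.25 V.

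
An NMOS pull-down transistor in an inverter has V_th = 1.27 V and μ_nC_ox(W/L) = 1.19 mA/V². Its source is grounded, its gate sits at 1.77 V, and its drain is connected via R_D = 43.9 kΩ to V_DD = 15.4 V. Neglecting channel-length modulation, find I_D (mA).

I_D = 0.149 mA

V_GS = V_G = 1.77 V, so V_ov = 1.77 − 1.27 = 0.5 V.
Assume saturation: I_D = ½ k_n V_ov² = 0.5 × 1.19 × 0.5² = 0.149 mA, giving V_DS = V_DD − I_D R_D = 15.4 − 0.149 × 43.9 = 8.87 V.
V_DS = 8.87 V ≥ V_ov = 0.5 V, confirming saturation.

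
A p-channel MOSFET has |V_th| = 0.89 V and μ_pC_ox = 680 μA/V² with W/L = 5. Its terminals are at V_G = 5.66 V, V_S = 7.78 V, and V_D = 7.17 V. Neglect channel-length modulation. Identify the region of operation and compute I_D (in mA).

Triode; I_D = 1.92 mA

V_SG = V_S − V_G = 7.78 − 5.66 = 2.12 V; V_SD = V_S − V_D = 7.78 − 7.17 = 0.61 V.
k_p = μ_pC_ox · (W/L) = 3.4 mA/V².
V_ov = V_SG − |V_th| = 2.12 − 0.89 = 1.23 V.
Since V_SD = 0.61 V < V_ov = 1.23 V, the device is in the triode region.
I_D = k_p [V_ov · V_SD − ½ V_SD²] = 3.4 × [1.23 × 0.61 − 0.5 × 0.61²] = 1.92 mA.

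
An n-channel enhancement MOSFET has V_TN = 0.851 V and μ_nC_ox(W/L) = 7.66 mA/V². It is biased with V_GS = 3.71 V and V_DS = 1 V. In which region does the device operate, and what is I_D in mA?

Triode; I_D = 18.1 mA

V_ov = V_GS − V_TN = 3.71 − 0.851 = 2.86 V.
Since V_DS = 1 V < V_ov = 2.86 V, the device is in the triode region.
I_D = k_n [V_ov · V_DS − ½ V_DS²] = 7.66 × [2.86 × 1 − 0.5 × 1²] = 18.1 mA.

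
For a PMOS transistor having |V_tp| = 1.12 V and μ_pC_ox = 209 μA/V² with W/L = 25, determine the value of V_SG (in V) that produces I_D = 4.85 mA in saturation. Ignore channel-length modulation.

V_SG = 2.48 V

k_p = μ_pC_ox · (W/L) = 5.225 mA/V².
In saturation I_D = ½ k_p (V_SG − |V_tp|)², so V_SG − |V_tp| = √(2 I_D / k_p) = √(2 × 4.85 / 5.225) = 1.36 V.
V_SG = 1.12 + 1.36 = 2.48 V.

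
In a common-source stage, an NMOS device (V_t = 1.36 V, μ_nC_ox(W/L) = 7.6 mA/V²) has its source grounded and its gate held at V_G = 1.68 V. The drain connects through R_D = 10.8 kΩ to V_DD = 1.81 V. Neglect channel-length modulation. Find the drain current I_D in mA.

I_D = 0.161 mA

V_GS = V_G = 1.68 V, so V_ov = 1.68 − 1.36 = 0.32 V.
Assume saturation: I_D = ½ k_n V_ov² = 0.5 × 7.6 × 0.32² = 0.389 mA, giving V_DS = V_DD − I_D R_D = 1.81 − 0.389 × 10.8 = -2.39 V.
But -2.39 V < V_ov = 0.32 V, so the device is actually in triode.
In triode I_D = k_n[V_ov V_DS − ½ V_DS²] and I_D = (V_DD − V_DS)/R_D. Equating: 41 V_DS² − 27.27 V_DS + 1.81 = 0, giving V_DS = 0.0748 V (the root below V_ov).
I_D = (1.81 − 0.0748) / 10.8 = 0.161 mA.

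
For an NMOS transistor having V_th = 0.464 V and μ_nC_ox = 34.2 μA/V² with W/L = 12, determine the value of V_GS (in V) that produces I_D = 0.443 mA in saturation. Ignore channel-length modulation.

k_n = μ_nC_ox · (W/L) = 0.4104 mA/V².
In saturation I_D = ½ k_n (V_GS − V_th)², so V_GS − V_th = √(2 I_D / k_n) = √(2 × 0.443 / 0.4104) = 1.47 V.
V_GS = 0.464 + 1.47 = 1.93 V.

V_GS = 1.93 V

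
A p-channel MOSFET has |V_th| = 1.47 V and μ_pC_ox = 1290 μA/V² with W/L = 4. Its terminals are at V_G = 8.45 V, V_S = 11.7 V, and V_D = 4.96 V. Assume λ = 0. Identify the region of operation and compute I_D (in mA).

Saturation; I_D = 8.17 mA

V_SG = V_S − V_G = 11.7 − 8.45 = 3.25 V; V_SD = V_S − V_D = 11.7 − 4.96 = 6.74 V.
k_p = μ_pC_ox · (W/L) = 5.16 mA/V².
V_ov = V_SG − |V_th| = 3.25 − 1.47 = 1.78 V.
Since V_SD = 6.74 V ≥ V_ov = 1.78 V, the device is in saturation.
I_D = ½ k_p V_ov² = 0.5 × 5.16 × 1.78² = 8.17 mA.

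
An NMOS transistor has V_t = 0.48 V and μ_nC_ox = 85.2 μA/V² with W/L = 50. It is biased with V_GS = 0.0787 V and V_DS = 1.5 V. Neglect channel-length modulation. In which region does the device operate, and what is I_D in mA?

V_GS = 0.0787 V < V_t = 0.48 V, so the transistor is in cutoff.

Cutoff; I_D = 0 mA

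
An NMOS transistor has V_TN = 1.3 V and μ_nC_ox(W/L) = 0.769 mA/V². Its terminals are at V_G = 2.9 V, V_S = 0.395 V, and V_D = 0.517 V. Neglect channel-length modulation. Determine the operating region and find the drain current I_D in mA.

Triode; I_D = 0.107 mA

V_GS = V_G − V_S = 2.9 − 0.395 = 2.5 V; V_DS = V_D − V_S = 0.517 − 0.395 = 0.122 V.
V_ov = V_GS − V_TN = 2.5 − 1.3 = 1.2 V.
Since V_DS = 0.122 V < V_ov = 1.2 V, the device is in the triode region.
I_D = k_n [V_ov · V_DS − ½ V_DS²] = 0.769 × [1.2 × 0.122 − 0.5 × 0.122²] = 0.107 mA.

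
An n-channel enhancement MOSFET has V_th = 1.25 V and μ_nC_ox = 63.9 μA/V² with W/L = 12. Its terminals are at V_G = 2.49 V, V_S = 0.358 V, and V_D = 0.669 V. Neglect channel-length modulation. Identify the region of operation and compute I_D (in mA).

V_GS = V_G − V_S = 2.49 − 0.358 = 2.13 V; V_DS = V_D − V_S = 0.669 − 0.358 = 0.311 V.
k_n = μ_nC_ox · (W/L) = 0.7668 mA/V².
V_ov = V_GS − V_th = 2.13 − 1.25 = 0.882 V.
Since V_DS = 0.311 V < V_ov = 0.882 V, the device is in the triode region.
I_D = k_n [V_ov · V_DS − ½ V_DS²] = 0.7668 × [0.882 × 0.311 − 0.5 × 0.311²] = 0.173 mA.

Triode; I_D = 0.173 mA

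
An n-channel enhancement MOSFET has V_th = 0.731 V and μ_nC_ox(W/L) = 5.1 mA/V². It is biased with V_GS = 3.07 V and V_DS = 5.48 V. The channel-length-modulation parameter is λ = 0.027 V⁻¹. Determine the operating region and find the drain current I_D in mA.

Saturation; I_D = 16.0 mA

V_ov = V_GS − V_th = 3.07 − 0.731 = 2.34 V.
Since V_DS = 5.48 V ≥ V_ov = 2.34 V, the device is in saturation.
I_D = ½ k_n V_ov² (1 + λ V_DS) = 0.5 × 5.1 × 2.34² × (1 + 0.027 × 5.48) = 16 mA.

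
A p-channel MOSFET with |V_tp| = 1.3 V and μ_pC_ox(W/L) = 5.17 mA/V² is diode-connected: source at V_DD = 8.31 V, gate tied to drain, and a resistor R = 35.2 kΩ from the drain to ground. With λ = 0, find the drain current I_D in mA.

I_D = 0.191 mA

With gate tied to drain, V_SG = V_SD ≥ V_SG − |V_tp|, so the device is in saturation.
KCL at the drain: ½ k_p (V_SG − |V_tp|)² = (V_DD − V_SG)/R.
Let x = V_SG − 1.3. Then 91 x² + x − 7.01 = 0, giving x = 0.272 V (positive root), so V_SG = 1.57 V.
I_D = (V_DD − V_SG)/R = (8.31 − 1.57) / 35.2 = 0.191 mA.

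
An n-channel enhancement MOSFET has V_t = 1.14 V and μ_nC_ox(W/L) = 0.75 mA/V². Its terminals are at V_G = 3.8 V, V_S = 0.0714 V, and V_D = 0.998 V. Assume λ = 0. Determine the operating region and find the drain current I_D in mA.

V_GS = V_G − V_S = 3.8 − 0.0714 = 3.73 V; V_DS = V_D − V_S = 0.998 − 0.0714 = 0.927 V.
V_ov = V_GS − V_t = 3.73 − 1.14 = 2.59 V.
Since V_DS = 0.927 V < V_ov = 2.59 V, the device is in the triode region.
I_D = k_n [V_ov · V_DS − ½ V_DS²] = 0.75 × [2.59 × 0.927 − 0.5 × 0.927²] = 1.48 mA.

Triode; I_D = 1.48 mA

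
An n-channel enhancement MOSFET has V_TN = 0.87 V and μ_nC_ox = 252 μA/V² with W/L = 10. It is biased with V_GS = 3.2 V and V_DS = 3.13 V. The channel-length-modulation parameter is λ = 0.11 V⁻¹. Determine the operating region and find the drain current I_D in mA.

k_n = μ_nC_ox · (W/L) = 2.52 mA/V².
V_ov = V_GS − V_TN = 3.2 − 0.87 = 2.33 V.
Since V_DS = 3.13 V ≥ V_ov = 2.33 V, the device is in saturation.
I_D = ½ k_n V_ov² (1 + λ V_DS) = 0.5 × 2.52 × 2.33² × (1 + 0.11 × 3.13) = 9.2 mA.

Saturation; I_D = 9.20 mA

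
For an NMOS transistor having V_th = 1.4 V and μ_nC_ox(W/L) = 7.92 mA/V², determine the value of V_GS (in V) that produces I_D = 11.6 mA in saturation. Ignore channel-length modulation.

In saturation I_D = ½ k_n (V_GS − V_th)², so V_GS − V_th = √(2 I_D / k_n) = √(2 × 11.6 / 7.92) = 1.71 V.
V_GS = 1.4 + 1.71 = 3.11 V.

V_GS = 3.11 V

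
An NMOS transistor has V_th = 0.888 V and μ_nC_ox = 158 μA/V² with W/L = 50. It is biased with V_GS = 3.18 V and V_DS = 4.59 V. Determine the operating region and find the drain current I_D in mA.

Saturation; I_D = 20.8 mA

k_n = μ_nC_ox · (W/L) = 7.9 mA/V².
V_ov = V_GS − V_th = 3.18 − 0.888 = 2.29 V.
Since V_DS = 4.59 V ≥ V_ov = 2.29 V, the device is in saturation.
I_D = ½ k_n V_ov² = 0.5 × 7.9 × 2.29² = 20.8 mA.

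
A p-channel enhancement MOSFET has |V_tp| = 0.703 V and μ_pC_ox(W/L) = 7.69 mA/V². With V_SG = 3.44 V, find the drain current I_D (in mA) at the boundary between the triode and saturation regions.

I_D = 28.8 mA

At the boundary V_SD = V_ov = V_SG − |V_tp| = 3.44 − 0.703 = 2.74 V.
I_D = ½ k_p V_ov² = 0.5 × 7.69 × 2.74² = 28.8 mA.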